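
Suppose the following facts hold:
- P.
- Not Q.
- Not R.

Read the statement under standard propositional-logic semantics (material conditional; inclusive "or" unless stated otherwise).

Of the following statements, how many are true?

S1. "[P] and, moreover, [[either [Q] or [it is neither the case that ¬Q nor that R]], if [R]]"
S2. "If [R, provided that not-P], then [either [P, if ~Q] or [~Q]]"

2

S1: In symbols: P and (R -> (Q or (not Q nor R)))

not Q = not False = True
not Q nor R = True nor False = False
Q or (not Q nor R) = False or False = False
R -> (Q or (not Q nor R)) = False -> False = True
P and (R -> (Q or (not Q nor R))) = True and True = True
So S1 is true.

S2: This is (not P -> R) -> ((not Q -> P) or not Q).

not P = not True = False
not P -> R = False -> False = True
not Q = not False = True
not Q -> P = True -> True = True
not Q = not False = True
(not Q -> P) or not Q = True or True = True
(not P -> R) -> ((not Q -> P) or not Q) = True -> True = True
So S2 is true.

2 of the 2 statements are true (S1, S2).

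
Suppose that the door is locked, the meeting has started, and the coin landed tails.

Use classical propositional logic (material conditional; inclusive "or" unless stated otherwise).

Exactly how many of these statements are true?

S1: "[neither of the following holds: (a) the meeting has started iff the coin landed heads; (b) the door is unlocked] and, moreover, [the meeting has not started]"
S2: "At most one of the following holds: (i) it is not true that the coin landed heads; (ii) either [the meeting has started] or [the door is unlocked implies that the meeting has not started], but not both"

Let N = "the meeting has started" (T), K = "the coin landed heads" (F), R = "the door is locked" (T).

S1: Formalization: ((N <-> K) nor ~R) & ~N

N <-> K = T <-> F = F
~R = ~T = F
(N <-> K) nor ~R = F nor F = T
~N = ~T = F
((N <-> K) nor ~R) & ~N = T & F = F
Hence S1 is false.

S2: Formalization: ~K nand (N xor (~R -> ~N))

~K = ~F = T
~R = ~T = F
~N = ~T = F
~R -> ~N = F -> F = T
N xor (~R -> ~N) = T xor T = F
~K nand (N xor (~R -> ~N)) = T nand F = T
So S2 is true.

Count: 1.

1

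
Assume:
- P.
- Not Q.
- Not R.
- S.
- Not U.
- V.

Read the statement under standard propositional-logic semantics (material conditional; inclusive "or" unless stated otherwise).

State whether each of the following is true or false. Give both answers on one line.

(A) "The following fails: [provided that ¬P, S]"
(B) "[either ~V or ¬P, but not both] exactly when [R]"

(A) F / (B) T

(A): Parsed as not (not P -> S)

not P = not True = False
not P -> S = False -> True = True
not (not P -> S) = not True = False
So (A) is false.

(B): In symbols: (not V xor not P) iff R

not V = not True = False
not P = not True = False
not V xor not P = False xor False = False
(not V xor not P) iff R = False iff False = True
Hence (B) is true.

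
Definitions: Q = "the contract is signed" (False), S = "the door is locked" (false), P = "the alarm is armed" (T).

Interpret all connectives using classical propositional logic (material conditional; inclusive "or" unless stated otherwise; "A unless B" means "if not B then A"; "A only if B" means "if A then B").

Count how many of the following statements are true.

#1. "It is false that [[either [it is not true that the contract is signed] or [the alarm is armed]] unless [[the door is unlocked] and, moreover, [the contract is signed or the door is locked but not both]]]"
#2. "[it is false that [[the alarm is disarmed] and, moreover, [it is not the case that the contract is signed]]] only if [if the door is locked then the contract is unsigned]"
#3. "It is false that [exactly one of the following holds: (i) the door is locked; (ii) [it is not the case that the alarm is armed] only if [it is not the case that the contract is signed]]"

#1: Parsed as ¬((¬Q ∨ P) ∨ (¬S ∧ (Q ⊕ S)))

¬Q = ¬F = T
¬Q ∨ P = T ∨ T = T
¬S = ¬F = T
Q ⊕ S = F ⊕ F = F
¬S ∧ (Q ⊕ S) = T ∧ F = F
(¬Q ∨ P) ∨ (¬S ∧ (Q ⊕ S)) = T ∨ F = T
¬((¬Q ∨ P) ∨ (¬S ∧ (Q ⊕ S))) = ¬T = F
Hence #1 is false.

#2: In symbols: ¬(¬P ∧ ¬Q) → (S → ¬Q)

¬P = ¬T = F
¬Q = ¬F = T
¬P ∧ ¬Q = F ∧ T = F
¬(¬P ∧ ¬Q) = ¬F = T
¬Q = ¬F = T
S → ¬Q = F → T = T
¬(¬P ∧ ¬Q) → (S → ¬Q) = T → T = T
Hence #2 is true.

#3: Formalization: ¬(S ⊕ (¬P → ¬Q))

¬P = ¬T = F
¬Q = ¬F = T
¬P → ¬Q = F → T = T
S ⊕ (¬P → ¬Q) = F ⊕ T = T
¬(S ⊕ (¬P → ¬Q)) = ¬T = F
Thus #3 is false.

True statements: 1 (#2).

1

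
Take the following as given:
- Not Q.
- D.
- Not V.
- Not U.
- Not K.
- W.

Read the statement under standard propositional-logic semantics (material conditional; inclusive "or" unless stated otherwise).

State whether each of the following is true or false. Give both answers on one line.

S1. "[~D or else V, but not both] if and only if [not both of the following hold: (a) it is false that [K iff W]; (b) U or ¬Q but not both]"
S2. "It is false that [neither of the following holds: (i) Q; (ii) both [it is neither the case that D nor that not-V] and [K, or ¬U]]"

S1: Formalization: (¬D ⊕ V) ↔ (¬(K ↔ W) ↑ (U ⊕ ¬Q))

¬D = ¬T = F
¬D ⊕ V = F ⊕ F = F
K ↔ W = F ↔ T = F
¬(K ↔ W) = ¬F = T
¬Q = ¬F = T
U ⊕ ¬Q = F ⊕ T = T
¬(K ↔ W) ↑ (U ⊕ ¬Q) = T ↑ T = F
(¬D ⊕ V) ↔ (¬(K ↔ W) ↑ (U ⊕ ¬Q)) = F ↔ F = T
So S1 is true.

S2: Parsed as ¬(Q ↓ ((D ↓ ¬V) ∧ (K ∨ ¬U)))

¬V = ¬F = T
D ↓ ¬V = T ↓ T = F
¬U = ¬F = T
K ∨ ¬U = F ∨ T = T
(D ↓ ¬V) ∧ (K ∨ ¬U) = F ∧ T = F
Q ↓ ((D ↓ ¬V) ∧ (K ∨ ¬U)) = F ↓ F = T
¬(Q ↓ ((D ↓ ¬V) ∧ (K ∨ ¬U))) = ¬T = F
So S2 is false.

S1 True; S2 False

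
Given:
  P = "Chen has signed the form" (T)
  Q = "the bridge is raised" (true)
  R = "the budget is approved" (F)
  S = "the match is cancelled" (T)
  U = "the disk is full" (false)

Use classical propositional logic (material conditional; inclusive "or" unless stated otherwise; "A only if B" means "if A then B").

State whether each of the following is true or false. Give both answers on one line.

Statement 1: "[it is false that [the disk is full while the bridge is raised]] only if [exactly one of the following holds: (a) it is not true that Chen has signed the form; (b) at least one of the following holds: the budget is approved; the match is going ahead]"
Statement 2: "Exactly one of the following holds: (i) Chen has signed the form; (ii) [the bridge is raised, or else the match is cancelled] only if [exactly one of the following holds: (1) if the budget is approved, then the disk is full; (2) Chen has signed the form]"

Statement 1 False / Statement 2 True

Statement 1: Parsed as ~(U & Q) -> (~P xor (R | ~S))

U & Q = F & T = F
~(U & Q) = ~F = T
~P = ~T = F
~S = ~T = F
R | ~S = F | F = F
~P xor (R | ~S) = F xor F = F
~(U & Q) -> (~P xor (R | ~S)) = T -> F = F
Hence Statement 1 is false.

Statement 2: Parsed as P xor ((Q | S) -> ((R -> U) xor P))

Q | S = T | T = T
R -> U = F -> F = T
(R -> U) xor P = T xor T = F
(Q | S) -> ((R -> U) xor P) = T -> F = F
P xor ((Q | S) -> ((R -> U) xor P)) = T xor F = T
Hence Statement 2 is true.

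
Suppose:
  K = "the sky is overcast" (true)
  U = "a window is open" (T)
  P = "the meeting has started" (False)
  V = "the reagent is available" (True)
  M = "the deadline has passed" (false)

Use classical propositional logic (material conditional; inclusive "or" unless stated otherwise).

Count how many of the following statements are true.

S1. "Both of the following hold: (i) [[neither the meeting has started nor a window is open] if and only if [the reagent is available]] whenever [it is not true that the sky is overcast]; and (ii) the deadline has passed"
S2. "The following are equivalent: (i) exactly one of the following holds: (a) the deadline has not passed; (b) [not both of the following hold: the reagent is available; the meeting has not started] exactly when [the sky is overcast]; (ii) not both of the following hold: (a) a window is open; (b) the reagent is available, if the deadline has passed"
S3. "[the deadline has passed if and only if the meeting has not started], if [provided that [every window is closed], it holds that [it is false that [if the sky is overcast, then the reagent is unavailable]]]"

0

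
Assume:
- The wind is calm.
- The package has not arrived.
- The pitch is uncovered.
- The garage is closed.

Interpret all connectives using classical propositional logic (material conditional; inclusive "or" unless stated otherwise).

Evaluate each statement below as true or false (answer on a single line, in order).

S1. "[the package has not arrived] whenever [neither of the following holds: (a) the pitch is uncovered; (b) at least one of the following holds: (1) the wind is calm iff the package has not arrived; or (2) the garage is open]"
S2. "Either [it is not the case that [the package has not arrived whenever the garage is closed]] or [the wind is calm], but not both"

S1 true; S2 true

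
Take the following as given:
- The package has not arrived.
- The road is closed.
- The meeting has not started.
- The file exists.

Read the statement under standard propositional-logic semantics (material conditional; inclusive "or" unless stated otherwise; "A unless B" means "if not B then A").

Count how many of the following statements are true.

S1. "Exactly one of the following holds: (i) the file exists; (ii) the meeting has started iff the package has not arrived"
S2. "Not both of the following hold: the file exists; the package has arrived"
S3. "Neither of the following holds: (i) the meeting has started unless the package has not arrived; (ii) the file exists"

2

Let S = "the file exists" (True), R = "the meeting has started" (False), P = "the package has arrived" (False).

S1: This is S xor (R iff not P).

not P = not False = True
R iff not P = False iff True = False
S xor (R iff not P) = True xor False = True
Hence S1 is true.

S2: Formalization: S nand P

S nand P = True nand False = True
So S2 is true.

S3: Formalization: (R or not P) nor S

not P = not False = True
R or not P = False or True = True
(R or not P) nor S = True nor True = False
Hence S3 is false.

2 of the 3 statements are true.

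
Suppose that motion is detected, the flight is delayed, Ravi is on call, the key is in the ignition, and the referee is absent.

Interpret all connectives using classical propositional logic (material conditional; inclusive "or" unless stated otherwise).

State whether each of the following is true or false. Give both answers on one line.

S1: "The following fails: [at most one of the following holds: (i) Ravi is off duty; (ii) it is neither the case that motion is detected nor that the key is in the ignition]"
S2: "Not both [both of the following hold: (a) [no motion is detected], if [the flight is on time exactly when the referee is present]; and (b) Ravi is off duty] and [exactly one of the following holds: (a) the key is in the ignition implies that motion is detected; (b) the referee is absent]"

S1 False, S2 True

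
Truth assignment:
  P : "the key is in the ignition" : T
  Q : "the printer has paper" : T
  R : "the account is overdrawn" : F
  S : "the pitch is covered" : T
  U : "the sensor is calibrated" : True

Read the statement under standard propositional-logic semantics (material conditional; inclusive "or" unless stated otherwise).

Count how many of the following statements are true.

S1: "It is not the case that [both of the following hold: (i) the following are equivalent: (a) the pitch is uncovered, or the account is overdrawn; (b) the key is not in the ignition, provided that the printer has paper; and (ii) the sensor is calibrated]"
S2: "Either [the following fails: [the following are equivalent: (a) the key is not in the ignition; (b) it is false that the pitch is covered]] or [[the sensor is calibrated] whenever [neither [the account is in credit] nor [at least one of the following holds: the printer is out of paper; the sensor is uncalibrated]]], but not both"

1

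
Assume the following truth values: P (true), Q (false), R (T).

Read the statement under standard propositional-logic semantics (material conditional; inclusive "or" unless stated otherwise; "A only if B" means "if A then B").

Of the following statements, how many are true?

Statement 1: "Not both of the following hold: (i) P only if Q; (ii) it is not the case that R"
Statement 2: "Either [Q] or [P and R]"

Statement 1: This is (P -> Q) nand not R.

P -> Q = True -> False = False
not R = not True = False
(P -> Q) nand not R = False nand False = True
Hence Statement 1 is true.

Statement 2: This is Q or (P and R).

P and R = True and True = True
Q or (P and R) = False or True = True
Thus Statement 2 is true.

2 of the 2 statements are true.

2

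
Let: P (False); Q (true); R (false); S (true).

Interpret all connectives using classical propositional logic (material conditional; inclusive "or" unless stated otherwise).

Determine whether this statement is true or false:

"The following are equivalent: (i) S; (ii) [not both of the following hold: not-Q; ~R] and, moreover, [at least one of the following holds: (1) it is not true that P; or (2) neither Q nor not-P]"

True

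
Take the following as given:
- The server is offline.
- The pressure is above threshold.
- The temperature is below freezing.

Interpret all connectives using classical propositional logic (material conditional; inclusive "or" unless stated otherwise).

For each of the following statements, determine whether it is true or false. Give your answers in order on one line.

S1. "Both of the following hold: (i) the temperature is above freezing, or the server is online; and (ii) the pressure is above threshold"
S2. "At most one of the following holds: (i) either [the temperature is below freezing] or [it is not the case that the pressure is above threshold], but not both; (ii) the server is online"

Let R = "the temperature is below freezing" (T), P = "the server is online" (F), Q = "the pressure is above threshold" (T).

S1: Formalization: (¬R ∨ P) ∧ Q

¬R = ¬T = F
¬R ∨ P = F ∨ F = F
(¬R ∨ P) ∧ Q = F ∧ T = F
Hence S1 is false.

S2: Formalization: (R ⊕ ¬Q) ↑ P

¬Q = ¬T = F
R ⊕ ¬Q = T ⊕ F = T
(R ⊕ ¬Q) ↑ P = T ↑ F = T
So S2 is true.

S1 F, S2 T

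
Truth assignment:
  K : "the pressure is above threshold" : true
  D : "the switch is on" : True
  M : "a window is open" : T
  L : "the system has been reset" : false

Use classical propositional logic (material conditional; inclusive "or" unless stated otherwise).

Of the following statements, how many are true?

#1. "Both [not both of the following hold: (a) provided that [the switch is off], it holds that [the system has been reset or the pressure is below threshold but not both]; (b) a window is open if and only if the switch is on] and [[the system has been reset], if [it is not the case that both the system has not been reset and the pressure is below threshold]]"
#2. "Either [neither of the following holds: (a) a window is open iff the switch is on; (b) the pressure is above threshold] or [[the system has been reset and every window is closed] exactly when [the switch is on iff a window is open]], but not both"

#1: Formalization: ((not D -> (L xor not K)) nand (M iff D)) and ((not L nand not K) -> L)

not D = not True = False
not K = not True = False
L xor not K = False xor False = False
not D -> (L xor not K) = False -> False = True
M iff D = True iff True = True
(not D -> (L xor not K)) nand (M iff D) = True nand True = False
not L = not False = True
not K = not True = False
not L nand not K = True nand False = True
(not L nand not K) -> L = True -> False = False
((not D -> (L xor not K)) nand (M iff D)) and ((not L nand not K) -> L) = False and False = False
Hence #1 is false.

#2: Formalization: ((M iff D) nor K) xor ((L and not M) iff (D iff M))

M iff D = True iff True = True
(M iff D) nor K = True nor True = False
not M = not True = False
L and not M = False and False = False
D iff M = True iff True = True
(L and not M) iff (D iff M) = False iff True = False
((M iff D) nor K) xor ((L and not M) iff (D iff M)) = False xor False = False
Thus #2 is false.

0 of the 2 statements are true (none).

0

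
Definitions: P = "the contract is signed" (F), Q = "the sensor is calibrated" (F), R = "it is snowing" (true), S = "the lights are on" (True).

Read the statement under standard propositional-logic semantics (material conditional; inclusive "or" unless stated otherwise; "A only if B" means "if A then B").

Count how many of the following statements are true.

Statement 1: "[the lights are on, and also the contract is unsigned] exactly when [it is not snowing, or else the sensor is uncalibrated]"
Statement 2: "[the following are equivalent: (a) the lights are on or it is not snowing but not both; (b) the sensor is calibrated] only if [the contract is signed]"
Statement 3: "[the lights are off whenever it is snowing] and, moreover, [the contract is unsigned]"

Statement 1: Parsed as (S & ~P) <-> (~R | ~Q)

~P = ~F = T
S & ~P = T & T = T
~R = ~T = F
~Q = ~F = T
~R | ~Q = F | T = T
(S & ~P) <-> (~R | ~Q) = T <-> T = T
So Statement 1 is true.

Statement 2: Formalization: ((S xor ~R) <-> Q) -> P

~R = ~T = F
S xor ~R = T xor F = T
(S xor ~R) <-> Q = T <-> F = F
((S xor ~R) <-> Q) -> P = F -> F = T
So Statement 2 is true.

Statement 3: In symbols: (R -> ~S) & ~P

~S = ~T = F
R -> ~S = T -> F = F
~P = ~F = T
(R -> ~S) & ~P = F & T = F
Hence Statement 3 is false.

True statements: 2.

2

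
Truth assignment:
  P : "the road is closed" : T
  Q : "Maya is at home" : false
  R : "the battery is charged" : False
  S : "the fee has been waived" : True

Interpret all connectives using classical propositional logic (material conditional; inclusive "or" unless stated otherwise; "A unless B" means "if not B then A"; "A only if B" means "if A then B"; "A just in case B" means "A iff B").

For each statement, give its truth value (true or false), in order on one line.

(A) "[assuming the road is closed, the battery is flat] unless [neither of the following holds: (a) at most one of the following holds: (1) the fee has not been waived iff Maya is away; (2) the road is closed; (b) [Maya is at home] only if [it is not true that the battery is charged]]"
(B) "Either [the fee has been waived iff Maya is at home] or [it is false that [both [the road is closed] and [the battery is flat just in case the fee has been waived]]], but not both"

(A) True / (B) False

(A): Formalization: (P -> not R) or (((not S iff not Q) nand P) nor (Q -> not R))

not R = not False = True
P -> not R = True -> True = True
not S = not True = False
not Q = not False = True
not S iff not Q = False iff True = False
(not S iff not Q) nand P = False nand True = True
not R = not False = True
Q -> not R = False -> True = True
((not S iff not Q) nand P) nor (Q -> not R) = True nor True = False
(P -> not R) or (((not S iff not Q) nand P) nor (Q -> not R)) = True or False = True
Thus (A) is true.

(B): This is (S iff Q) xor not (P and (not R iff S)).

S iff Q = True iff False = False
not R = not False = True
not R iff S = True iff True = True
P and (not R iff S) = True and True = True
not (P and (not R iff S)) = not True = False
(S iff Q) xor not (P and (not R iff S)) = False xor False = False
Thus (B) is false.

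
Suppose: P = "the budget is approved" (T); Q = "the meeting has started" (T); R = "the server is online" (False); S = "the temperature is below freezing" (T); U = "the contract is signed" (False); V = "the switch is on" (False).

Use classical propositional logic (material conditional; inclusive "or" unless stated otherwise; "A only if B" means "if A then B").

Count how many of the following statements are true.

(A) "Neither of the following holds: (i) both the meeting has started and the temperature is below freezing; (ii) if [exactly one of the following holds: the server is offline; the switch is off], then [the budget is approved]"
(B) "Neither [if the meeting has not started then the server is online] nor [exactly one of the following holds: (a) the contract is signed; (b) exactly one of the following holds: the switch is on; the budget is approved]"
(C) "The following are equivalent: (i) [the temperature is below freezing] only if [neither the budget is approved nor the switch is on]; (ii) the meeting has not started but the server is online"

1

(A): In symbols: (Q ∧ S) ↓ ((¬R ⊕ ¬V) → P)

Q ∧ S = T ∧ T = T
¬R = ¬F = T
¬V = ¬F = T
¬R ⊕ ¬V = T ⊕ T = F
(¬R ⊕ ¬V) → P = F → T = T
(Q ∧ S) ↓ ((¬R ⊕ ¬V) → P) = T ↓ T = F
Hence (A) is false.

(B): Formalization: (¬Q → R) ↓ (U ⊕ (V ⊕ P))

¬Q = ¬T = F
¬Q → R = F → F = T
V ⊕ P = F ⊕ T = T
U ⊕ (V ⊕ P) = F ⊕ T = T
(¬Q → R) ↓ (U ⊕ (V ⊕ P)) = T ↓ T = F
So (B) is false.

(C): In symbols: (S → (P ↓ V)) ↔ (¬Q ∧ R)

P ↓ V = T ↓ F = F
S → (P ↓ V) = T → F = F
¬Q = ¬T = F
¬Q ∧ R = F ∧ F = F
(S → (P ↓ V)) ↔ (¬Q ∧ R) = F ↔ F = T
So (C) is true.

Count: 1.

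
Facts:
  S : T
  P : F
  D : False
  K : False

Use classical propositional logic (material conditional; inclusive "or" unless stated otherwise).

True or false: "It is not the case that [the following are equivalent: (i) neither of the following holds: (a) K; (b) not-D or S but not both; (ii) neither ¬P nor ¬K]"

In symbols: ~((K nor (~D xor S)) <-> (~P nor ~K))

~D = ~F = T
~D xor S = T xor T = F
K nor (~D xor S) = F nor F = T
~P = ~F = T
~K = ~F = T
~P nor ~K = T nor T = F
(K nor (~D xor S)) <-> (~P nor ~K) = T <-> F = F
~((K nor (~D xor S)) <-> (~P nor ~K)) = ~F = T

True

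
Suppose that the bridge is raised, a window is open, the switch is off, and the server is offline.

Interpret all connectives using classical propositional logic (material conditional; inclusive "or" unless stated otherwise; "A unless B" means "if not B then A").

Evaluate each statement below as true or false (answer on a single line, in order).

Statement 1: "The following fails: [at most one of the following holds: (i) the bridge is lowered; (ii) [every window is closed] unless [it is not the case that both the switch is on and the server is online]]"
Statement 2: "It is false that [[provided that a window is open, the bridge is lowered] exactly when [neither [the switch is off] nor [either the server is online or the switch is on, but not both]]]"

Let M = "the bridge is raised" (T), W = "a window is open" (T), V = "the switch is on" (F), N = "the server is online" (F).

Statement 1: Parsed as ~(~M nand (~W | (V nand N)))

~M = ~T = F
~W = ~T = F
V nand N = F nand F = T
~W | (V nand N) = F | T = T
~M nand (~W | (V nand N)) = F nand T = T
~(~M nand (~W | (V nand N))) = ~T = F
Thus Statement 1 is false.

Statement 2: Parsed as ~((W -> ~M) <-> (~V nor (N xor V)))

~M = ~T = F
W -> ~M = T -> F = F
~V = ~F = T
N xor V = F xor F = F
~V nor (N xor V) = T nor F = F
(W -> ~M) <-> (~V nor (N xor V)) = F <-> F = T
~((W -> ~M) <-> (~V nor (N xor V))) = ~T = F
Thus Statement 2 is false.

Statement 1 F; Statement 2 F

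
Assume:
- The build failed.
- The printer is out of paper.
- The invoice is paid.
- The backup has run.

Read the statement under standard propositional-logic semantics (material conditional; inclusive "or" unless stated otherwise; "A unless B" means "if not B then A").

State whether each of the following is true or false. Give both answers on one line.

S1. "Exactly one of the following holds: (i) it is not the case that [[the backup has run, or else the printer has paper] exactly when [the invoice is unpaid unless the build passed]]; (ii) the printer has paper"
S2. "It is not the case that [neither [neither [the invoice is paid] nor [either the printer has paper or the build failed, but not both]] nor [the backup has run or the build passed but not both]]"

Let L = "the backup has run" (T), H = "the printer has paper" (F), Q = "the invoice is paid" (T), D = "the build passed" (F).

S1: Formalization: ~((L | H) <-> (~Q | D)) xor H

L | H = T | F = T
~Q = ~T = F
~Q | D = F | F = F
(L | H) <-> (~Q | D) = T <-> F = F
~((L | H) <-> (~Q | D)) = ~F = T
~((L | H) <-> (~Q | D)) xor H = T xor F = T
Hence S1 is true.

S2: In symbols: ~((Q nor (H xor ~D)) nor (L xor D))

~D = ~F = T
H xor ~D = F xor T = T
Q nor (H xor ~D) = T nor T = F
L xor D = T xor F = T
(Q nor (H xor ~D)) nor (L xor D) = F nor T = F
~((Q nor (H xor ~D)) nor (L xor D)) = ~F = T
Thus S2 is true.

S1 True / S2 True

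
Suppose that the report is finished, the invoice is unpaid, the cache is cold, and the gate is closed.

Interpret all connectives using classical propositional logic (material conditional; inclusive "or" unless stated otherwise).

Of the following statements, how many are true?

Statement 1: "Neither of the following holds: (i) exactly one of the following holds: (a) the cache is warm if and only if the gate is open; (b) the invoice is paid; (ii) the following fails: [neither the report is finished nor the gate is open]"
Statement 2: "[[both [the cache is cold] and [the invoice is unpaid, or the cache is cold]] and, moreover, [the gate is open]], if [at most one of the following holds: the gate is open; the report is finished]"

Let R = "the cache is warm" (F), S = "the gate is open" (F), Q = "the invoice is paid" (F), P = "the report is finished" (T).

Statement 1: Formalization: ((R <-> S) xor Q) nor ~(P nor S)

R <-> S = F <-> F = T
(R <-> S) xor Q = T xor F = T
P nor S = T nor F = F
~(P nor S) = ~F = T
((R <-> S) xor Q) nor ~(P nor S) = T nor T = F
So Statement 1 is false.

Statement 2: Formalization: (S nand P) -> ((~R & (~Q | ~R)) & S)

S nand P = F nand T = T
~R = ~F = T
~Q = ~F = T
~R = ~F = T
~Q | ~R = T | T = T
~R & (~Q | ~R) = T & T = T
(~R & (~Q | ~R)) & S = T & F = F
(S nand P) -> ((~R & (~Q | ~R)) & S) = T -> F = F
Hence Statement 2 is false.

True statements: 0 (none).

0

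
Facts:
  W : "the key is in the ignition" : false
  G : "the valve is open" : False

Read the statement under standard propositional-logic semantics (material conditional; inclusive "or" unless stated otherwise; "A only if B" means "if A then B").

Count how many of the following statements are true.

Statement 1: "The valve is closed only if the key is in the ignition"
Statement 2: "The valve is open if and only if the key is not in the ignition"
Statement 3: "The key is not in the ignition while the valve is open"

0

Statement 1: This is not G -> W.

not G = not False = True
not G -> W = True -> False = False
Thus Statement 1 is false.

Statement 2: In symbols: G iff not W

not W = not False = True
G iff not W = False iff True = False
Thus Statement 2 is false.

Statement 3: Parsed as not W and G

not W = not False = True
not W and G = True and False = False
So Statement 3 is false.

Count: 0.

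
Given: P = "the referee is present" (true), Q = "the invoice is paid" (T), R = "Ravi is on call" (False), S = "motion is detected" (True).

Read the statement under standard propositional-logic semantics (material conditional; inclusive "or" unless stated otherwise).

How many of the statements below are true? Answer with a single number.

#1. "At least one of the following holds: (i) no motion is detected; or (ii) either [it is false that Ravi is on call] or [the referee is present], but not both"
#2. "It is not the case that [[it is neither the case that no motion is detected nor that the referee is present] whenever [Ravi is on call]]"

#1: Formalization: ¬S ∨ (¬R ⊕ P)

¬S = ¬T = F
¬R = ¬F = T
¬R ⊕ P = T ⊕ T = F
¬S ∨ (¬R ⊕ P) = F ∨ F = F
Hence #1 is false.

#2: This is ¬(R → (¬S ↓ P)).

¬S = ¬T = F
¬S ↓ P = F ↓ T = F
R → (¬S ↓ P) = F → F = T
¬(R → (¬S ↓ P)) = ¬T = F
So #2 is false.

Count: 0.

0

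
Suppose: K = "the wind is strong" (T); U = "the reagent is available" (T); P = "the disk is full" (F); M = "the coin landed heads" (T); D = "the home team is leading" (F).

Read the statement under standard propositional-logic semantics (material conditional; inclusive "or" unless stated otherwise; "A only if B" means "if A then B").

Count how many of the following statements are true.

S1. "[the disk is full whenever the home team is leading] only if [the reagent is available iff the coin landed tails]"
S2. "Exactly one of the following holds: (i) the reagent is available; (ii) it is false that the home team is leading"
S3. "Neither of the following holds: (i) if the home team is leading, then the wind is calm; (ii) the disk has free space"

S1: In symbols: (D -> P) -> (U <-> ~M)

D -> P = F -> F = T
~M = ~T = F
U <-> ~M = T <-> F = F
(D -> P) -> (U <-> ~M) = T -> F = F
Thus S1 is false.

S2: This is U xor ~D.

~D = ~F = T
U xor ~D = T xor T = F
Hence S2 is false.

S3: Formalization: (D -> ~K) nor ~P

~K = ~T = F
D -> ~K = F -> F = T
~P = ~F = T
(D -> ~K) nor ~P = T nor T = F
Thus S3 is false.

0 of the 3 statements are true (none).

0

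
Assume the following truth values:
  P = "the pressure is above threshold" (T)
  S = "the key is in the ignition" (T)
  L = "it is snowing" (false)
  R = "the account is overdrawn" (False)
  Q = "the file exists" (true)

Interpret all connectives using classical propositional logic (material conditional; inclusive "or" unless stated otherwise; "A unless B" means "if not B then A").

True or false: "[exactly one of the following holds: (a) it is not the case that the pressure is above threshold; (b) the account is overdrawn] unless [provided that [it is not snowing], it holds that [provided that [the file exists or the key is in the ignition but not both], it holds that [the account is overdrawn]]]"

Values: P=T, R=F, L=F, Q=T, S=T.
Parsed as (¬P ⊕ R) ∨ (¬L → ((Q ⊕ S) → R))

¬P = ¬T = F
¬P ⊕ R = F ⊕ F = F
¬L = ¬F = T
Q ⊕ S = T ⊕ T = F
(Q ⊕ S) → R = F → F = T
¬L → ((Q ⊕ S) → R) = T → T = T
(¬P ⊕ R) ∨ (¬L → ((Q ⊕ S) → R)) = F ∨ T = T

True.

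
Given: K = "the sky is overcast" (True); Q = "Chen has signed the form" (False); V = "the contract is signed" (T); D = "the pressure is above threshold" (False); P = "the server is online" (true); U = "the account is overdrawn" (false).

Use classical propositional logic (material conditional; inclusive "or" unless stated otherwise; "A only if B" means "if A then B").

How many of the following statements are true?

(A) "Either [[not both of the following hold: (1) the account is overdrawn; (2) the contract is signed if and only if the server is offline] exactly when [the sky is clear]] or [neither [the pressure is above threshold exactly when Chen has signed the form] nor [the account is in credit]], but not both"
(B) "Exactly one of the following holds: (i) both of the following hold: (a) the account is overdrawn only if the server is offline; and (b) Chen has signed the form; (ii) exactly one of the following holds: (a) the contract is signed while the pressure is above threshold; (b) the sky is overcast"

(A): Parsed as ((U nand (V <-> ~P)) <-> ~K) xor ((D <-> Q) nor ~U)

~P = ~T = F
V <-> ~P = T <-> F = F
U nand (V <-> ~P) = F nand F = T
~K = ~T = F
(U nand (V <-> ~P)) <-> ~K = T <-> F = F
D <-> Q = F <-> F = T
~U = ~F = T
(D <-> Q) nor ~U = T nor T = F
((U nand (V <-> ~P)) <-> ~K) xor ((D <-> Q) nor ~U) = F xor F = F
Hence (A) is false.

(B): This is ((U -> ~P) & Q) xor ((V & D) xor K).

~P = ~T = F
U -> ~P = F -> F = T
(U -> ~P) & Q = T & F = F
V & D = T & F = F
(V & D) xor K = F xor T = T
((U -> ~P) & Q) xor ((V & D) xor K) = F xor T = T
So (B) is true.

Count: 1.

1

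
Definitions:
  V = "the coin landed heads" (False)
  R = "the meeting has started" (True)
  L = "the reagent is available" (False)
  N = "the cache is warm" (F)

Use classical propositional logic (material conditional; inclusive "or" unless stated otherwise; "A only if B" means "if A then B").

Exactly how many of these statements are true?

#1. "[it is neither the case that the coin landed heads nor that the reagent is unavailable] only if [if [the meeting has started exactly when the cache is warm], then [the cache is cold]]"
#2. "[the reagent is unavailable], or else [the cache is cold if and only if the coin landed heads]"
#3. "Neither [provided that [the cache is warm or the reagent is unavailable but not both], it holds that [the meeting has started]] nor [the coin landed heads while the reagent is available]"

#1: Formalization: (V nor not L) -> ((R iff N) -> not N)

not L = not False = True
V nor not L = False nor True = False
R iff N = True iff False = False
not N = not False = True
(R iff N) -> not N = False -> True = True
(V nor not L) -> ((R iff N) -> not N) = False -> True = True
So #1 is true.

#2: Formalization: not L or (not N iff V)

not L = not False = True
not N = not False = True
not N iff V = True iff False = False
not L or (not N iff V) = True or False = True
So #2 is true.

#3: This is ((N xor not L) -> R) nor (V and L).

not L = not False = True
N xor not L = False xor True = True
(N xor not L) -> R = True -> True = True
V and L = False and False = False
((N xor not L) -> R) nor (V and L) = True nor False = False
Thus #3 is false.

Count: 2.

2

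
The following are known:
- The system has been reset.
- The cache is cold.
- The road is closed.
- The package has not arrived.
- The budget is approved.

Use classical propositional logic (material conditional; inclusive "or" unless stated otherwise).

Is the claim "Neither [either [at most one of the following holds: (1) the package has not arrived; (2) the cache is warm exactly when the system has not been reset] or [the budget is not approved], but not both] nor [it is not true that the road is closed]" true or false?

True.

Let S = "the package has arrived" (F), Q = "the cache is warm" (F), P = "the system has been reset" (T), U = "the budget is approved" (T), R = "the road is closed" (T).
This is ((~S nand (Q <-> ~P)) xor ~U) nor ~R.

~S = ~F = T
~P = ~T = F
Q <-> ~P = F <-> F = T
~S nand (Q <-> ~P) = T nand T = F
~U = ~T = F
(~S nand (Q <-> ~P)) xor ~U = F xor F = F
~R = ~T = F
((~S nand (Q <-> ~P)) xor ~U) nor ~R = F nor F = T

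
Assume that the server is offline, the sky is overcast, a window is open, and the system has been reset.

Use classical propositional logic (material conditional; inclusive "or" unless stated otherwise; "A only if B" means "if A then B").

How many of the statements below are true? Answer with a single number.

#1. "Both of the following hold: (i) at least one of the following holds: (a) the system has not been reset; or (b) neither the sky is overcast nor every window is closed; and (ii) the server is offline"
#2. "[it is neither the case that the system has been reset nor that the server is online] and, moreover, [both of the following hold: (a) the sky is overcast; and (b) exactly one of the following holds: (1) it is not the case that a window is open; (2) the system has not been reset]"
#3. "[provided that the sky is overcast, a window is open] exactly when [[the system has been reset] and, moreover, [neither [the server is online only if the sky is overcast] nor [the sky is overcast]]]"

0

Let K = "the system has been reset" (True), M = "the sky is overcast" (True), N = "a window is open" (True), V = "the server is online" (False).

#1: Parsed as (not K or (M nor not N)) and not V

not K = not True = False
not N = not True = False
M nor not N = True nor False = False
not K or (M nor not N) = False or False = False
not V = not False = True
(not K or (M nor not N)) and not V = False and True = False
Hence #1 is false.

#2: Formalization: (K nor V) and (M and (not N xor not K))

K nor V = True nor False = False
not N = not True = False
not K = not True = False
not N xor not K = False xor False = False
M and (not N xor not K) = True and False = False
(K nor V) and (M and (not N xor not K)) = False and False = False
Hence #2 is false.

#3: In symbols: (M -> N) iff (K and ((V -> M) nor M))

M -> N = True -> True = True
V -> M = False -> True = True
(V -> M) nor M = True nor True = False
K and ((V -> M) nor M) = True and False = False
(M -> N) iff (K and ((V -> M) nor M)) = True iff False = False
Hence #3 is false.

Count: 0.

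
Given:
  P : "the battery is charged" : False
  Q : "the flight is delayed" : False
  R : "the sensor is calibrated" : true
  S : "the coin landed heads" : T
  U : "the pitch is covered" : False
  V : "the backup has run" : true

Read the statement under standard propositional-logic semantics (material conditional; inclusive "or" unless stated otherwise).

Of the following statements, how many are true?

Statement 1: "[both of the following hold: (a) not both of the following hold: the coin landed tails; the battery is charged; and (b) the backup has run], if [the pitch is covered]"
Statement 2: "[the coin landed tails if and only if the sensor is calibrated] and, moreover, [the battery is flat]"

Statement 1: In symbols: U → ((¬S ↑ P) ∧ V)

¬S = ¬T = F
¬S ↑ P = F ↑ F = T
(¬S ↑ P) ∧ V = T ∧ T = T
U → ((¬S ↑ P) ∧ V) = F → T = T
Thus Statement 1 is true.

Statement 2: In symbols: (¬S ↔ R) ∧ ¬P

¬S = ¬T = F
¬S ↔ R = F ↔ T = F
¬P = ¬F = T
(¬S ↔ R) ∧ ¬P = F ∧ T = F
Hence Statement 2 is false.

True statements: 1 (Statement 1).

1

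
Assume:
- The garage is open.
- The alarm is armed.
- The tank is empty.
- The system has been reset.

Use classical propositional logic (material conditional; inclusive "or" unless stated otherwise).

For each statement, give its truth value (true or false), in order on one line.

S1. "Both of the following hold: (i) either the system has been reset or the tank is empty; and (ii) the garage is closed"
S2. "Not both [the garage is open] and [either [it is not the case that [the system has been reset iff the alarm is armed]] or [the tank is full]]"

S1 F; S2 T

Let N = "the system has been reset" (T), S = "the tank is full" (F), U = "the garage is closed" (F), L = "the alarm is armed" (T).

S1: This is (N | ~S) & U.

~S = ~F = T
N | ~S = T | T = T
(N | ~S) & U = T & F = F
Thus S1 is false.

S2: This is ~U nand (~(N <-> L) | S).

~U = ~F = T
N <-> L = T <-> T = T
~(N <-> L) = ~T = F
~(N <-> L) | S = F | F = F
~U nand (~(N <-> L) | S) = T nand F = T
Hence S2 is true.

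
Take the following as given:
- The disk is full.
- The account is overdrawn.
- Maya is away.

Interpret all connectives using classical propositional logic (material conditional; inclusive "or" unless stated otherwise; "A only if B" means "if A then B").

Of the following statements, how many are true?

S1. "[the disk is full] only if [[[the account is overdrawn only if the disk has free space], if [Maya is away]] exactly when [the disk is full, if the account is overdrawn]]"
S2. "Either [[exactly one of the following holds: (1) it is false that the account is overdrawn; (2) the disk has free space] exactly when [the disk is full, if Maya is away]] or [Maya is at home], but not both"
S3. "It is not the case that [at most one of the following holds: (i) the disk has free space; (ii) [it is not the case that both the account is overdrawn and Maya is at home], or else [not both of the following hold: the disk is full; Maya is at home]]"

Let P = "the disk is full" (True), R = "Maya is at home" (False), Q = "the account is overdrawn" (True).

S1: Parsed as P -> ((not R -> (Q -> not P)) iff (Q -> P))

not R = not False = True
not P = not True = False
Q -> not P = True -> False = False
not R -> (Q -> not P) = True -> False = False
Q -> P = True -> True = True
(not R -> (Q -> not P)) iff (Q -> P) = False iff True = False
P -> ((not R -> (Q -> not P)) iff (Q -> P)) = True -> False = False
So S1 is false.

S2: Formalization: ((not Q xor not P) iff (not R -> P)) xor R

not Q = not True = False
not P = not True = False
not Q xor not P = False xor False = False
not R = not False = True
not R -> P = True -> True = True
(not Q xor not P) iff (not R -> P) = False iff True = False
((not Q xor not P) iff (not R -> P)) xor R = False xor False = False
Hence S2 is false.

S3: In symbols: not (not P nand ((Q nand R) or (P nand R)))

not P = not True = False
Q nand R = True nand False = True
P nand R = True nand False = True
(Q nand R) or (P nand R) = True or True = True
not P nand ((Q nand R) or (P nand R)) = False nand True = True
not (not P nand ((Q nand R) or (P nand R))) = not True = False
Thus S3 is false.

Count: 0.

0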